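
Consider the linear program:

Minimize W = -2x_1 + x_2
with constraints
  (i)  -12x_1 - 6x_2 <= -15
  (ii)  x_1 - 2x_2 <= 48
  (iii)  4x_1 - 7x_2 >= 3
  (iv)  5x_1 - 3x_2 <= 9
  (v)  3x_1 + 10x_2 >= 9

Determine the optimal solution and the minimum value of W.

Extreme points and W = -2x_1 + x_2:
  (54/23, 21/23) → W = -87/23
  (93/61, 27/61) → W = -159/61
  (117/59, 18/59) → W = -216/59

At the optimal vertex, 4x_1 - 7x_2 = 3 and 5x_1 - 3x_2 = 9.
Solving simultaneously gives x_1 = 54/23, x_2 = 21/23.

x_1 = 54/23, x_2 = 21/23, minimum W = -87/23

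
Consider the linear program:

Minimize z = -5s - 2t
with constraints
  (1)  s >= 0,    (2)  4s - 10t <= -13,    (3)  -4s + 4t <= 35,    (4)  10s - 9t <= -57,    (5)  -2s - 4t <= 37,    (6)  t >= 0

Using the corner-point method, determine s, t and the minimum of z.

s = 87/4, t = 61/2, minimum z = -679/4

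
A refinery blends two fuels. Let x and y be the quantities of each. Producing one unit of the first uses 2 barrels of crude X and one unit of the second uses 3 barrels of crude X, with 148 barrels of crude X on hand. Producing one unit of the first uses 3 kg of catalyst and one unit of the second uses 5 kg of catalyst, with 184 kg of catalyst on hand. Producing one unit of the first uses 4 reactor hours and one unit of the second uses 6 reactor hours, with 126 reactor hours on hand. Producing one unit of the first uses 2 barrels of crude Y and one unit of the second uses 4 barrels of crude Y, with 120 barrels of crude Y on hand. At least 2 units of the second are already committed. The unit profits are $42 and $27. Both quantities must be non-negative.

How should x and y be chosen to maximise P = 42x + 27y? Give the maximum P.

x = 57/2, y = 2, maximum P = 1251

Vertices and P = 42x + 27y:
  (0, 21) → P = 567
  (0, 2) → P = 54
  (57/2, 2) → P = 1251

At the optimal vertex, 4x + 6y = 126 and y = 2.
Solving simultaneously gives x = 57/2, y = 2.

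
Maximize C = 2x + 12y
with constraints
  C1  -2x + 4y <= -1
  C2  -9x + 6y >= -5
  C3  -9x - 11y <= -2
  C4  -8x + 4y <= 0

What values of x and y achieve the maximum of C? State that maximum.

x = 7/12, y = 1/24, maximum C = 5/3

Vertices and C = 2x + 12y:
  (7/12, 1/24) → C = 5/3
  (19/58, -5/58) → C = -11/29
  (67/153, -3/17) → C = -190/153

The optimum lies where -2x + 4y = -1 and -9x + 6y = -5.
Solving simultaneously gives x = 7/12, y = 1/24.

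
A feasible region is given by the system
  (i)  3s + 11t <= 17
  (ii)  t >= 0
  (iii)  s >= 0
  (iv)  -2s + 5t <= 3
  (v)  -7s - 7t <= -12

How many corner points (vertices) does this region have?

Intersecting each pair of boundary lines and keeping only the points that satisfy every inequality leaves:
  (17/3, 0)
  (52/37, 43/37)
  (12/7, 0)
  (39/49, 45/49)

4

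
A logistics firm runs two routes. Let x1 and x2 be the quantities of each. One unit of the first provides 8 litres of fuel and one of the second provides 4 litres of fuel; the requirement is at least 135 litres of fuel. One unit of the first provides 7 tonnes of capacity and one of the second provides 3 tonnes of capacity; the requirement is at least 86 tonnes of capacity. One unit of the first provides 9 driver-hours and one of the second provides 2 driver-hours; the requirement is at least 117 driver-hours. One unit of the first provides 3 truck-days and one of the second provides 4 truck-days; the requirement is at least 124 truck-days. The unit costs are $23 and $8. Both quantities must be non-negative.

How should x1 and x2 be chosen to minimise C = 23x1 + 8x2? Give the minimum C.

Corner points and C = 23x1 + 8x2:
  (0, 117/2) → C = 468
  (124/3, 0) → C = 2852/3
  (22/3, 51/2) → C = 1118/3
The feasible region is unbounded (it extends along (0, 1), (1, 0)), but C strictly increases along every unbounded feasible direction, so there is no improving ray and the minimum is attained at a vertex.

At the optimal vertex, 9x1 + 2x2 = 117 and 3x1 + 4x2 = 124.
Solving simultaneously gives x1 = 22/3, x2 = 51/2.

x1 = 22/3, x2 = 51/2, minimum C = 1118/3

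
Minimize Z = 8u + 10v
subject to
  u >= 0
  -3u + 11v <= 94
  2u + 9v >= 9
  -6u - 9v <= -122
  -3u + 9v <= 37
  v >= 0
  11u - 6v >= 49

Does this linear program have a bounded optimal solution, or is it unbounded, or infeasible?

bounded optimum

Corner points and Z = 8u + 10v:
  (439/6, 57/2) → Z = 2611/3
  (85/9, 196/27) → Z = 4000/27
  (61/3, 0) → Z = 488/3
The feasible region has finitely many vertices and no improving ray; the minimum is 4000/27 at (85/9, 196/27).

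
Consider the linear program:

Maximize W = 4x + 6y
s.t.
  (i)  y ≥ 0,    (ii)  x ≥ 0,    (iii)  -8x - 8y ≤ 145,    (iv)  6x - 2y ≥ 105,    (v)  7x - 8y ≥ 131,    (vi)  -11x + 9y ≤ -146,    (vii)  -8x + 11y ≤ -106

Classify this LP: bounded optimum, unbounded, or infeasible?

unbounded

From the feasible point (131/7, 0), moving in the direction (1, 0) keeps every constraint satisfied while W increases without bound.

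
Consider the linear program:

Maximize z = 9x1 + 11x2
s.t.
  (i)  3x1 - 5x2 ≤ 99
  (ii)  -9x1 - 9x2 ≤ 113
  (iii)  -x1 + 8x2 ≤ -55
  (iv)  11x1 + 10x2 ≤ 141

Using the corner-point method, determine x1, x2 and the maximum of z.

x1 = 839/49, x2 = -232/49, maximum z = 4999/49

Vertices and z = 9x1 + 11x2:
  (163/36, -205/12) → z = -883/6
  (339/17, -666/85) → z = 7929/85
  (-409/81, -608/81) → z = -10369/81
  (839/49, -232/49) → z = 4999/49

The optimum lies where -x1 + 8x2 = -55 and 11x1 + 10x2 = 141.
Solving simultaneously gives x1 = 839/49, x2 = -232/49.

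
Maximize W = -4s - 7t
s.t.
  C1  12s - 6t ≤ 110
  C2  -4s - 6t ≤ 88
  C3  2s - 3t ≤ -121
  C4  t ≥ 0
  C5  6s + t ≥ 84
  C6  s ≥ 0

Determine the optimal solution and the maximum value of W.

Feasible corners and W = -4s - 7t:
  (44, 209/3) → W = -1991/3
  (131/20, 447/10) → W = -3391/10
  (0, 84) → W = -588
The feasible region is unbounded (it extends along (1, 2), (0, 1)), but W strictly decreases along every unbounded feasible direction, so there is no improving ray and the maximum is attained at a vertex.

The optimum lies where 2s - 3t = -121 and 6s + t = 84.
Solving simultaneously gives s = 131/20, t = 447/10.

s = 131/20, t = 447/10, maximum W = -3391/10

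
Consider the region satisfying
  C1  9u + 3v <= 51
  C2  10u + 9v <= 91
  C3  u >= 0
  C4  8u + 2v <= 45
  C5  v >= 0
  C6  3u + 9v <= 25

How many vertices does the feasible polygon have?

5

Intersecting each pair of boundary lines and keeping only the points that satisfy every inequality leaves:
  (11/2, 1/2)
  (16/3, 1)
  (0, 0)
  (0, 25/9)
  (45/8, 0)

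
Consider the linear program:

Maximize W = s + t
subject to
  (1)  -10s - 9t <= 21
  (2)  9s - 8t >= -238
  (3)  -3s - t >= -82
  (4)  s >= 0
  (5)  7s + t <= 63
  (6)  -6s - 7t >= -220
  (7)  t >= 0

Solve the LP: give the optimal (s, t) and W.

s = 221/43, t = 1162/43, maximum W = 1383/43

Vertices and W = s + t:
  (0, 119/4) → W = 119/4
  (94/111, 1136/37) → W = 3502/111
  (0, 0) → W = 0
  (221/43, 1162/43) → W = 1383/43
  (9, 0) → W = 9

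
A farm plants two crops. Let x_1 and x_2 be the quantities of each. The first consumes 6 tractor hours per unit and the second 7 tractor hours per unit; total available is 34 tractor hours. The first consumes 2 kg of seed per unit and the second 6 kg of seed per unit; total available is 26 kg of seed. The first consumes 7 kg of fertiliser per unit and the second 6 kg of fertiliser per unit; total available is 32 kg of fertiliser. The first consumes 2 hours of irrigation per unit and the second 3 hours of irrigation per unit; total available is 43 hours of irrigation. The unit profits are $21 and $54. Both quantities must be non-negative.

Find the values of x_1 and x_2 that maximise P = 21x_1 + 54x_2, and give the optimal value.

Vertices and P = 21x_1 + 54x_2:
  (0, 0) → P = 0
  (0, 13/3) → P = 234
  (32/7, 0) → P = 96
  (1, 4) → P = 237
  (20/13, 46/13) → P = 2904/13

x_1 = 1, x_2 = 4, maximum P = 237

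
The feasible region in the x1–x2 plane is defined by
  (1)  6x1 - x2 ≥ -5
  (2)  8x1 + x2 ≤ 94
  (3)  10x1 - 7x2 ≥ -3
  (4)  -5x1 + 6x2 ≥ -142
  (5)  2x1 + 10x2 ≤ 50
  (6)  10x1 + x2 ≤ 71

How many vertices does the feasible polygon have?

5

Intersecting each pair of boundary lines and keeping only the points that satisfy every inequality leaves:
  (-1, -1)
  (-172/31, -877/31)
  (160/57, 253/57)
  (568/65, -213/13)
  (330/49, 179/49)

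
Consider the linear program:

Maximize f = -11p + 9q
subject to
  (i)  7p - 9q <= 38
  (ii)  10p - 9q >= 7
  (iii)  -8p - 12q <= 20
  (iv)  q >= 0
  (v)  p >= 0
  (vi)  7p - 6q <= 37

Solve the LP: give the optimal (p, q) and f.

p = 7/10, q = 0, maximum f = -77/10

Vertices and f = -11p + 9q:
  (7/10, 0) → f = -77/10
  (97, 107) → f = -104
  (37/7, 0) → f = -407/7

At the optimal vertex, 10p - 9q = 7 and q = 0.
Solving simultaneously gives p = 7/10, q = 0.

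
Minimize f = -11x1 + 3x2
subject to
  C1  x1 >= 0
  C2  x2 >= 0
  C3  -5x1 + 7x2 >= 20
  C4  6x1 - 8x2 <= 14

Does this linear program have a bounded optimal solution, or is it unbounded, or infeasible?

unbounded

From the feasible point (0, 20/7), moving in the direction (8, 6) keeps every constraint satisfied while f decreases without bound.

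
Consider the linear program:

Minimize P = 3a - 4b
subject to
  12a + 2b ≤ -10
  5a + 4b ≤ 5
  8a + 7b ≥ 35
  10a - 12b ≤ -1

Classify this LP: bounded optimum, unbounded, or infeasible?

unbounded

From the feasible point (-35, 45), moving in the direction (-7, 8) keeps every constraint satisfied while P decreases without bound.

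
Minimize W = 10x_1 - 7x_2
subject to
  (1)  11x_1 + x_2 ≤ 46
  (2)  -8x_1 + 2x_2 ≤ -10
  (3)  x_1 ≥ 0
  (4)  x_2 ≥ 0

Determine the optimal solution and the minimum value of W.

x_1 = 17/5, x_2 = 43/5, minimum W = -131/5

Feasible corners and W = 10x_1 - 7x_2:
  (17/5, 43/5) → W = -131/5
  (46/11, 0) → W = 460/11
  (5/4, 0) → W = 25/2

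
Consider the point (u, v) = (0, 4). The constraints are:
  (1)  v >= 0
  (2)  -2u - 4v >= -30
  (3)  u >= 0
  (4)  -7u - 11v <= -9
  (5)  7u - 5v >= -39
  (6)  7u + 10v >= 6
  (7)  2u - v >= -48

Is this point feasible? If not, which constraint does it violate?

(1): 4 ≥ 0 ✓
(2): -16 ≥ -30 ✓
(3): 0 ≥ 0 ✓
(4): -44 ≤ -9 ✓
(5): -20 ≥ -39 ✓
(6): 40 ≥ 6 ✓
(7): -4 ≥ -48 ✓

feasible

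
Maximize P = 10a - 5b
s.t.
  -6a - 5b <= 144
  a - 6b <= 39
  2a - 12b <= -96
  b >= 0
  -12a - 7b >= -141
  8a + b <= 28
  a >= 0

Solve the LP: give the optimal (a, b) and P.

a = 120/49, b = 412/49, maximum P = -860/49

Feasible corners and P = 10a - 5b:
  (120/49, 412/49) → P = -860/49
  (0, 8) → P = -40
  (5/4, 18) → P = -155/2
  (0, 141/7) → P = -705/7

The optimum lies where 2a - 12b = -96 and 8a + b = 28.
Solving simultaneously gives a = 120/49, b = 412/49.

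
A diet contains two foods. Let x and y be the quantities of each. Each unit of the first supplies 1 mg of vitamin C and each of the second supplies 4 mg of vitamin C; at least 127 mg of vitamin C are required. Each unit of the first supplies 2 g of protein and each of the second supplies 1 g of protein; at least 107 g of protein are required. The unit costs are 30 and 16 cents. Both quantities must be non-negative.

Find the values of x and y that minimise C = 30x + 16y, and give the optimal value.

Extreme points and C = 30x + 16y:
  (0, 107) → C = 1712
  (127, 0) → C = 3810
  (43, 21) → C = 1626
The feasible region is unbounded (it extends along (0, 1), (1, 0)), but C strictly increases along every unbounded feasible direction, so there is no improving ray and the minimum is attained at a vertex.

x = 43, y = 21, minimum C = 1626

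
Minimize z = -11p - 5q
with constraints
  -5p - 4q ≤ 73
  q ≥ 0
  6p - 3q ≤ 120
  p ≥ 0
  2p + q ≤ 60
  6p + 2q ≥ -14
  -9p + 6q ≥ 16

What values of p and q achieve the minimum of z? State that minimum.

p = 344/21, q = 572/21, minimum z = -6644/21

Vertices and z = -11p - 5q:
  (0, 60) → z = -300
  (0, 8/3) → z = -40/3
  (344/21, 572/21) → z = -6644/21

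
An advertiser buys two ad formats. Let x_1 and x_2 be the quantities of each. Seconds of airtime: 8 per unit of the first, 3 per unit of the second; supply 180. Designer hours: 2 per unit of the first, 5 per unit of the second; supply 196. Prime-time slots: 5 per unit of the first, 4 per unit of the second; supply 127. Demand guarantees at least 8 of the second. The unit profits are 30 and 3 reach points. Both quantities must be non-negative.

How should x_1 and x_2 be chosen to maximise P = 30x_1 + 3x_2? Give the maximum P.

The binding constraints are 5x_1 + 4x_2 = 127 and x_2 = 8.
Solving simultaneously gives x_1 = 19, x_2 = 8.

x_1 = 19, x_2 = 8, maximum P = 594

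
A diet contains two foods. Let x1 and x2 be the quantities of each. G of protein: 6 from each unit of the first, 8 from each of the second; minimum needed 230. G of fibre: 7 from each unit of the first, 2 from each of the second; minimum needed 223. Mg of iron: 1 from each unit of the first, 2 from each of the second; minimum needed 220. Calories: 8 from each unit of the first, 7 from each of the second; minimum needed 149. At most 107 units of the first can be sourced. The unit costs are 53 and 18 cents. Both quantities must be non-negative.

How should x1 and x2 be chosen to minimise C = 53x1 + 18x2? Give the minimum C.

Corner points and C = 53x1 + 18x2:
  (0, 223/2) → C = 2007
  (1/2, 439/4) → C = 2002
  (107, 113/2) → C = 6688
The feasible region is unbounded (it extends along (0, 1)), but C strictly increases along every unbounded feasible direction, so there is no improving ray and the minimum is attained at a vertex.

x1 = 1/2, x2 = 439/4, minimum C = 2002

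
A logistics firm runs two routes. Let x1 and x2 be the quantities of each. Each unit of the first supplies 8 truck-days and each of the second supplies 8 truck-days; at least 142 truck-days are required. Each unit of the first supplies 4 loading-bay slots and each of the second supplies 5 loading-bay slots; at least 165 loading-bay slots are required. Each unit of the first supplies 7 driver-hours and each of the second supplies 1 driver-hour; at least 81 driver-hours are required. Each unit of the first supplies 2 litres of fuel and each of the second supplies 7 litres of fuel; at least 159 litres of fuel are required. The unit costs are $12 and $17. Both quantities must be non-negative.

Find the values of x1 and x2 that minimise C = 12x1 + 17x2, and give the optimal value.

x1 = 20, x2 = 17, minimum C = 529

Corner points and C = 12x1 + 17x2:
  (0, 81) → C = 1377
  (159/2, 0) → C = 954
  (240/31, 831/31) → C = 17007/31
  (20, 17) → C = 529
The feasible region is unbounded (it extends along (0, 1), (1, 0)), but C strictly increases along every unbounded feasible direction, so there is no improving ray and the minimum is attained at a vertex.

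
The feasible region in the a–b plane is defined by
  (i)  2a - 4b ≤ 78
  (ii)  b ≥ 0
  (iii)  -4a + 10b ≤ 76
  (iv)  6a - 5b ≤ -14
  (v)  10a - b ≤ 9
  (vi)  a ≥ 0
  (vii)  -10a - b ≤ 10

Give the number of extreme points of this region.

4

Intersecting each pair of boundary lines and keeping only the points that satisfy every inequality leaves:
  (83/48, 199/24)
  (0, 38/5)
  (59/44, 97/22)
  (0, 14/5)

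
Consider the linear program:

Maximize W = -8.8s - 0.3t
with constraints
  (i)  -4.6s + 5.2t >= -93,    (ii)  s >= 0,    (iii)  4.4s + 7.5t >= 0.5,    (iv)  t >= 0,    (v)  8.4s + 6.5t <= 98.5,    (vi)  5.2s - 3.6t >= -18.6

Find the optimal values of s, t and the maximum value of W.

s = 0, t = 1/15, maximum W = -1/50

Extreme points and W = -8.8s - 0.3t:
  (0, 1/15) → W = -1/50
  (0, 31/6) → W = -31/20
  (5/44, 0) → W = -1
  (985/84, 0) → W = -2167/21
  (11685/3202, 16711/1601) → W = -564273/16010

At the optimal vertex, s = 0 and 4.4s + 7.5t = 0.5.
Solving simultaneously gives s = 0, t = 1/15.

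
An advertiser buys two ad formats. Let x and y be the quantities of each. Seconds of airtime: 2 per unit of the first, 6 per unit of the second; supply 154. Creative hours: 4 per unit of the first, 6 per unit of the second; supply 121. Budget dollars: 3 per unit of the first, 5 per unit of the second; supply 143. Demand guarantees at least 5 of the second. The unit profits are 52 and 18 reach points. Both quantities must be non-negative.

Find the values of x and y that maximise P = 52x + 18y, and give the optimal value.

Vertices and P = 52x + 18y:
  (0, 121/6) → P = 363
  (0, 5) → P = 90
  (91/4, 5) → P = 1273

The optimum lies where 4x + 6y = 121 and y = 5.
Solving simultaneously gives x = 91/4, y = 5.

x = 91/4, y = 5, maximum P = 1273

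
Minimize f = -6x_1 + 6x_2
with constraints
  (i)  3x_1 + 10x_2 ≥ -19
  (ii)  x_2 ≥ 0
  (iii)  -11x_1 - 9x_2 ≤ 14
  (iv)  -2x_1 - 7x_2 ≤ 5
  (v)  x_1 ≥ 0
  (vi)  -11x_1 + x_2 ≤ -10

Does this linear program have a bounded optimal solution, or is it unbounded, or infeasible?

From the feasible point (10/11, 0), moving in the direction (1, 0) keeps every constraint satisfied while f decreases without bound.

unbounded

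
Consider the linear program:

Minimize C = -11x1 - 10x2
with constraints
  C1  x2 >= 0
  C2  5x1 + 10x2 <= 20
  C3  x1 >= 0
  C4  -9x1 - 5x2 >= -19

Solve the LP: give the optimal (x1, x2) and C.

x1 = 18/13, x2 = 17/13, minimum C = -368/13

Corner points and C = -11x1 - 10x2:
  (0, 0) → C = 0
  (19/9, 0) → C = -209/9
  (0, 2) → C = -20
  (18/13, 17/13) → C = -368/13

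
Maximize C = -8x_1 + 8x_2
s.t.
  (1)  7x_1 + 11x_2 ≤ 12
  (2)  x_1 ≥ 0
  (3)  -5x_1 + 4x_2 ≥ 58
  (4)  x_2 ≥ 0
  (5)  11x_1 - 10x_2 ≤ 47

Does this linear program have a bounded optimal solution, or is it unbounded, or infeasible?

infeasible

The boundaries 7x_1 + 11x_2 = 12 and x_1 = 0 meet at (0, 12/11), but that point violates -5x_1 + 4x_2 ≥ 58. Every candidate vertex is excluded by some other constraint, so the feasible region is empty.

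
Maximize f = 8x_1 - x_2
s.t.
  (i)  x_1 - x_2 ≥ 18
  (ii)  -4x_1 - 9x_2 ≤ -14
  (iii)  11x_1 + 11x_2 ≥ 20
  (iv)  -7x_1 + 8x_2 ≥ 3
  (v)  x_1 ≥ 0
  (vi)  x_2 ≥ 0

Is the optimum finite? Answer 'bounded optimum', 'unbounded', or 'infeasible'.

From the feasible point (147, 129), moving in the direction (8, 7) keeps every constraint satisfied while f increases without bound.

unbounded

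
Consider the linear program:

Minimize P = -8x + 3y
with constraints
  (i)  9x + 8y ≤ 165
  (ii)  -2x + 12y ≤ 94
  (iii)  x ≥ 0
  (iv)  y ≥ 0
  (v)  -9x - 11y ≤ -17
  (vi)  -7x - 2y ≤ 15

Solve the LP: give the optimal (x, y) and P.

x = 55/3, y = 0, minimum P = -440/3

Vertices and P = -8x + 3y:
  (307/31, 294/31) → P = -1574/31
  (55/3, 0) → P = -440/3
  (0, 47/6) → P = 47/2
  (0, 17/11) → P = 51/11
  (17/9, 0) → P = -136/9

At the optimal vertex, 9x + 8y = 165 and y = 0.
Solving simultaneously gives x = 55/3, y = 0.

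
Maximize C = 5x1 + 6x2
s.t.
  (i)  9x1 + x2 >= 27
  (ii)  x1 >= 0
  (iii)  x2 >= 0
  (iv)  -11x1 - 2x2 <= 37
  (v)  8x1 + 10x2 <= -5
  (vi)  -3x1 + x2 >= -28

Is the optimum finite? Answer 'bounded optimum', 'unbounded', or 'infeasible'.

The boundaries 9x1 + x2 = 27 and x1 = 0 meet at (0, 27), but that point violates 8x1 + 10x2 ≤ -5. Every candidate vertex is excluded by some other constraint, so the feasible region is empty.

infeasible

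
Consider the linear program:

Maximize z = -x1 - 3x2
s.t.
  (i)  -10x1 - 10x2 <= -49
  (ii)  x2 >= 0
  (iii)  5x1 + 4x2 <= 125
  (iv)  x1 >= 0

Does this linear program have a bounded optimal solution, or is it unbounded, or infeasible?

Extreme points and z = -x1 - 3x2:
  (49/10, 0) → z = -49/10
  (0, 49/10) → z = -147/10
  (25, 0) → z = -25
  (0, 125/4) → z = -375/4
The feasible region has finitely many vertices and no improving ray; the maximum is -49/10 at (49/10, 0).

bounded optimum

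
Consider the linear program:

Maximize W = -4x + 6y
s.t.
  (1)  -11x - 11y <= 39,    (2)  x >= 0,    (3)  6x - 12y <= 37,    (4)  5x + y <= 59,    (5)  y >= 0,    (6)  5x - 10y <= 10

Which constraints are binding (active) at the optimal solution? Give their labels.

(2) and (4)

Feasible corners and W = -4x + 6y:
  (0, 59) → W = 354
  (0, 0) → W = 0
  (120/11, 49/11) → W = -186/11
  (2, 0) → W = -8

The maximum is at (0, 59). Substituting into each constraint, equality holds for (2) and (4); the remaining constraints have slack.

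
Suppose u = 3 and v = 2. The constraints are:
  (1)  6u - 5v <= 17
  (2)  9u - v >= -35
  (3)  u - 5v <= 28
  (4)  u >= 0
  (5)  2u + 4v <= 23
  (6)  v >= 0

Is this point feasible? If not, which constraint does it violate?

feasible

(1): 8 ≤ 17 ✓
(2): 25 ≥ -35 ✓
(3): -7 ≤ 28 ✓
(4): 3 ≥ 0 ✓
(5): 14 ≤ 23 ✓
(6): 2 ≥ 0 ✓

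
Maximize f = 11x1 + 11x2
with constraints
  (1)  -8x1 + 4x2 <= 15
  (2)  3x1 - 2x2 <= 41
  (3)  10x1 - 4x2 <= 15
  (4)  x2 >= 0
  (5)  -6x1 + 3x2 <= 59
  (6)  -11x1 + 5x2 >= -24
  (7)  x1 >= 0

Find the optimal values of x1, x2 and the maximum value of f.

Corner points and f = 11x1 + 11x2:
  (15, 135/4) → f = 2145/4
  (0, 15/4) → f = 165/4
  (3/2, 0) → f = 33/2
  (0, 0) → f = 0

The optimum lies where -8x1 + 4x2 = 15 and 10x1 - 4x2 = 15.
Solving simultaneously gives x1 = 15, x2 = 135/4.

x1 = 15, x2 = 135/4, maximum f = 2145/4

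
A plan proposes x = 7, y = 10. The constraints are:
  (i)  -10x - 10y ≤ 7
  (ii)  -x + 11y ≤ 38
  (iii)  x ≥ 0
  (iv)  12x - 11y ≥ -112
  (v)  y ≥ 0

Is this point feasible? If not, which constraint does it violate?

not feasible — violates (ii)

Constraint (ii): -x + 11y = 103, which is not ≤ 38. All other constraints are satisfied.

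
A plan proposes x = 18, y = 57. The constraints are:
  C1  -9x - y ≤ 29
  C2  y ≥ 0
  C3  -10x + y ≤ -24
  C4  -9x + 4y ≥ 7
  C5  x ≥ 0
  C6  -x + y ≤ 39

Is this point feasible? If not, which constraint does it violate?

C1: -219 ≤ 29 ✓
C2: 57 ≥ 0 ✓
C3: -123 ≤ -24 ✓
C4: 66 ≥ 7 ✓
C5: 18 ≥ 0 ✓
C6: 39 ≤ 39 ✓

feasible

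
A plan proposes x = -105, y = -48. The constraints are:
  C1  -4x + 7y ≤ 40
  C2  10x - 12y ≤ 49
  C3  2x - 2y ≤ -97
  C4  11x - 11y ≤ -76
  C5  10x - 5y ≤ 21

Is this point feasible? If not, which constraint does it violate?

Constraint C1: -4x + 7y = 84, which is not ≤ 40. All other constraints are satisfied.

not feasible — violates C1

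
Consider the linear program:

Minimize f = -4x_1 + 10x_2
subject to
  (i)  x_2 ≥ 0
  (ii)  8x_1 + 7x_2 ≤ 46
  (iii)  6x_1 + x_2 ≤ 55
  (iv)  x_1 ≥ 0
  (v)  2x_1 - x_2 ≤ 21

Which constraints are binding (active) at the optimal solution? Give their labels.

(i) and (ii)

Feasible corners and f = -4x_1 + 10x_2:
  (23/4, 0) → f = -23
  (0, 0) → f = 0
  (0, 46/7) → f = 460/7

The minimum is at (23/4, 0). Substituting into each constraint, equality holds for (i) and (ii); the remaining constraints have slack.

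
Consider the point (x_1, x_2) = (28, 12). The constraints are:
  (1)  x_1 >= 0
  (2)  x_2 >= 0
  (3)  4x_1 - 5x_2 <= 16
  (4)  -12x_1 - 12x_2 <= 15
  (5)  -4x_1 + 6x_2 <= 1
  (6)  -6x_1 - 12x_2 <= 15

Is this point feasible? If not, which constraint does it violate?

Constraint (3): 4x_1 - 5x_2 = 52, which is not ≤ 16. All other constraints are satisfied.

not feasible — violates (3)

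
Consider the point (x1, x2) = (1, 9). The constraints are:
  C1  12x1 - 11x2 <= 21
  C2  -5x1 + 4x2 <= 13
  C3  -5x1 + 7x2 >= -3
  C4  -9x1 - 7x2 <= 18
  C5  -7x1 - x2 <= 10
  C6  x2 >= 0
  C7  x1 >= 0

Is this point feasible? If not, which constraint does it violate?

Constraint C2: -5x1 + 4x2 = 31, which is not ≤ 13. All other constraints are satisfied.

not feasible — violates C2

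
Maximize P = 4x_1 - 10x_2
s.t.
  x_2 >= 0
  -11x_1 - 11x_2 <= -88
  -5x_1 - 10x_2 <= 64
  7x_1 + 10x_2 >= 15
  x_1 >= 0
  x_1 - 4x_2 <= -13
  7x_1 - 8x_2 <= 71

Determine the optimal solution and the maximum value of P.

x_1 = 97/5, x_2 = 81/10, maximum P = -17/5

Vertices and P = 4x_1 - 10x_2:
  (0, 8) → P = -80
  (19/5, 21/5) → P = -134/5
  (97/5, 81/10) → P = -17/5
The feasible region is unbounded (it extends along (0, 1), (8, 7)), but P strictly decreases along every unbounded feasible direction, so there is no improving ray and the maximum is attained at a vertex.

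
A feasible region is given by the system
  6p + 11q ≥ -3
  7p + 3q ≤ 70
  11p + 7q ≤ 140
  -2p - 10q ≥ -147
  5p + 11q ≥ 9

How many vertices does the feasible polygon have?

5

The feasible vertices (each the meet of two boundaries and inside every other half-plane) are:
  (-1647/38, 444/19)
  (-12, 69/11)
  (35/8, 105/8)
  (743/62, -287/62)
  (371/96, 1337/96)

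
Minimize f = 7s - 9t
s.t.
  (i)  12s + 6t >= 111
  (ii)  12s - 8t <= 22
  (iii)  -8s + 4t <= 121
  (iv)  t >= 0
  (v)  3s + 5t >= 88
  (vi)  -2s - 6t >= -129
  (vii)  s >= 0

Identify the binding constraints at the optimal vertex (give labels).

Corner points and f = 7s - 9t:
  (9/14, 241/14) → f = -1053/7
  (0, 37/2) → f = -333/2
  (407/42, 165/14) → f = -803/21
  (291/22, 188/11) → f = -1347/22
  (0, 43/2) → f = -387/2

The minimum is at (0, 43/2). Substituting into each constraint, equality holds for (vi) and (vii); the remaining constraints have slack.

(vi) and (vii)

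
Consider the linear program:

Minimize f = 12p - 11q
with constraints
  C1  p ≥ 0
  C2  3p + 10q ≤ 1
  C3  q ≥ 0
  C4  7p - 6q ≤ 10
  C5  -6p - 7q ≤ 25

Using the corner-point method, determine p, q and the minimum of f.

p = 0, q = 1/10, minimum f = -11/10

Corner points and f = 12p - 11q:
  (0, 1/10) → f = -11/10
  (0, 0) → f = 0
  (1/3, 0) → f = 4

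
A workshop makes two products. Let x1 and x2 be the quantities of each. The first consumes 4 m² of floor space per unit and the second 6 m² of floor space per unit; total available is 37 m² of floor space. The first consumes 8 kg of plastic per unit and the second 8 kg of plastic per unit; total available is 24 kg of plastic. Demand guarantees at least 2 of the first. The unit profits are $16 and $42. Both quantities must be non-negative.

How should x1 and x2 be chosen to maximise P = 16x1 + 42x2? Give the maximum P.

x1 = 2, x2 = 1, maximum P = 74

Extreme points and P = 16x1 + 42x2:
  (3, 0) → P = 48
  (2, 0) → P = 32
  (2, 1) → P = 74

The binding constraints are 8x1 + 8x2 = 24 and x1 = 2.
Solving simultaneously gives x1 = 2, x2 = 1.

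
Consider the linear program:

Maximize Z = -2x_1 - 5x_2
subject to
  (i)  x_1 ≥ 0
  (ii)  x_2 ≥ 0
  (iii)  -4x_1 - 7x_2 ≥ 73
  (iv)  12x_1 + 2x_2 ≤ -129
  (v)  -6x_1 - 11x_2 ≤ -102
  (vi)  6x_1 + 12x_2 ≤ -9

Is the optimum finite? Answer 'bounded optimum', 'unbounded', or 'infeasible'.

infeasible

The boundaries -6x_1 - 11x_2 = -102 and 6x_1 + 12x_2 = -9 meet at (441/2, -111), but that point violates x_2 ≥ 0. Every candidate vertex is excluded by some other constraint, so the feasible region is empty.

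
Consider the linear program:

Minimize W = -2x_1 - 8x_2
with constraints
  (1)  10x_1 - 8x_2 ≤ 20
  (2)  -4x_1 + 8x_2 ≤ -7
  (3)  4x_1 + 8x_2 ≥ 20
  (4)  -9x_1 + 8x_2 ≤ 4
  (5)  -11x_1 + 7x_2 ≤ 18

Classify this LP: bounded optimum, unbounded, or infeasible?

The boundaries 10x_1 - 8x_2 = 20 and -4x_1 + 8x_2 = -7 meet at (13/6, 5/24), but that point violates 4x_1 + 8x_2 ≥ 20. Every candidate vertex is excluded by some other constraint, so the feasible region is empty.

infeasible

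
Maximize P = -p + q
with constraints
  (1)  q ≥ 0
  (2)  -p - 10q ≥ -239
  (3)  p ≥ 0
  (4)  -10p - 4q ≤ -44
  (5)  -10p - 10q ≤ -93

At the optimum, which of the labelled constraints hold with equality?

(2) and (3)

Corner points and P = -p + q:
  (239, 0) → P = -239
  (93/10, 0) → P = -93/10
  (0, 239/10) → P = 239/10
  (0, 11) → P = 11
  (17/15, 49/6) → P = 211/30

The maximum is at (0, 239/10). Substituting into each constraint, equality holds for (2) and (3); the remaining constraints have slack.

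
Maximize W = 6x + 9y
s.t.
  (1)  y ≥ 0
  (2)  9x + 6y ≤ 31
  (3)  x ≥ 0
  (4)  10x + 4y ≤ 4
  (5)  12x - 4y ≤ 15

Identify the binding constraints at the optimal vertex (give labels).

Corner points and W = 6x + 9y:
  (0, 0) → W = 0
  (2/5, 0) → W = 12/5
  (0, 1) → W = 9

The maximum is at (0, 1). Substituting into each constraint, equality holds for (3) and (4); the remaining constraints have slack.

(3) and (4)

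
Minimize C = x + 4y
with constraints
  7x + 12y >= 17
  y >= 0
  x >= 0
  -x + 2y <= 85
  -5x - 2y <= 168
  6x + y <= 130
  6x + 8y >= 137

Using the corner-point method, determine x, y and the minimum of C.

Extreme points and C = x + 4y:
  (0, 85/2) → C = 170
  (0, 137/8) → C = 137/2
  (175/13, 640/13) → C = 2735/13
  (43/2, 1) → C = 51/2

At the optimal vertex, 6x + y = 130 and 6x + 8y = 137.
Solving simultaneously gives x = 43/2, y = 1.

x = 43/2, y = 1, minimum C = 51/2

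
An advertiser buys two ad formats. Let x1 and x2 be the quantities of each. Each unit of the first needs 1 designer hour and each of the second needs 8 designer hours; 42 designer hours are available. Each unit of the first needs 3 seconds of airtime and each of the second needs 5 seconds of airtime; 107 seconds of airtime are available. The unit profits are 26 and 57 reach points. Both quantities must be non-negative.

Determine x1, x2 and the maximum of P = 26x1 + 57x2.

x1 = 34, x2 = 1, maximum P = 941

Corner points and P = 26x1 + 57x2:
  (0, 0) → P = 0
  (0, 21/4) → P = 1197/4
  (107/3, 0) → P = 2782/3
  (34, 1) → P = 941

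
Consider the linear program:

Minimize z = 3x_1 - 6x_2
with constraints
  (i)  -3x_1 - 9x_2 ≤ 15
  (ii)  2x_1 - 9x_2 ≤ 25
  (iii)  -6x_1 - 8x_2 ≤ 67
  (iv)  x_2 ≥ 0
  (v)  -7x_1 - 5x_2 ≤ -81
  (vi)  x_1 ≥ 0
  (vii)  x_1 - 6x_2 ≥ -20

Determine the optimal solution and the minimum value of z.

x_1 = 386/47, x_2 = 221/47, minimum z = -168/47

Vertices and z = 3x_1 - 6x_2:
  (25/2, 0) → z = 75/2
  (110, 65/3) → z = 200
  (81/7, 0) → z = 243/7
  (386/47, 221/47) → z = -168/47

The optimum lies where -7x_1 - 5x_2 = -81 and x_1 - 6x_2 = -20.
Solving simultaneously gives x_1 = 386/47, x_2 = 221/47.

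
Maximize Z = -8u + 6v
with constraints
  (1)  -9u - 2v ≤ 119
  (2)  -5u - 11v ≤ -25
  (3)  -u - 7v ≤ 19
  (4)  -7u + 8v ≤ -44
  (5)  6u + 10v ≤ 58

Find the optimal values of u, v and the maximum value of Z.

Vertices and Z = -8u + 6v:
  (16, -5) → Z = -158
  (76/13, -5/13) → Z = -638/13
  (149/8, -43/8) → Z = -725/4
  (452/59, 71/59) → Z = -3190/59

u = 76/13, v = -5/13, maximum Z = -638/13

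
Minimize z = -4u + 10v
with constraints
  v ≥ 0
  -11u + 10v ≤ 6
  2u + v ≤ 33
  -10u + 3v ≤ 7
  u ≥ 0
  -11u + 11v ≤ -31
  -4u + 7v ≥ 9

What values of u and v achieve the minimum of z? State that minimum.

u = 316/33, v = 223/33, minimum z = 322/11

Extreme points and z = -4u + 10v:
  (394/33, 301/33) → z = 478/11
  (37/3, 25/3) → z = 34
  (316/33, 223/33) → z = 322/11

The binding constraints are -11u + 11v = -31 and -4u + 7v = 9.
Solving simultaneously gives u = 316/33, v = 223/33.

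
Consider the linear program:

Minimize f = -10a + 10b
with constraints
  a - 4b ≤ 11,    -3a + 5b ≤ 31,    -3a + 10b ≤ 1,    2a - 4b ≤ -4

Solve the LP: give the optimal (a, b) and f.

Vertices and f = -10a + 10b:
  (-179/7, -64/7) → f = 1150/7
  (-15, -13/2) → f = 85
  (-61/3, -6) → f = 430/3
  (-9/2, -5/4) → f = 65/2

a = -9/2, b = -5/4, minimum f = 65/2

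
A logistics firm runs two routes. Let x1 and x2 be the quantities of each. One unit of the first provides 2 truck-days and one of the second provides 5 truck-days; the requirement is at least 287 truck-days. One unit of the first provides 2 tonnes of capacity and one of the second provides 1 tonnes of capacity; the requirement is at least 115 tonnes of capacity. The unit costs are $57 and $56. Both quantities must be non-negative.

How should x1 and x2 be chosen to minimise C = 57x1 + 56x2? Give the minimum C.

Extreme points and C = 57x1 + 56x2:
  (0, 115) → C = 6440
  (287/2, 0) → C = 16359/2
  (36, 43) → C = 4460
The feasible region is unbounded (it extends along (0, 1), (1, 0)), but C strictly increases along every unbounded feasible direction, so there is no improving ray and the minimum is attained at a vertex.

At the optimal vertex, 2x1 + 5x2 = 287 and 2x1 + x2 = 115.
Solving simultaneously gives x1 = 36, x2 = 43.

x1 = 36, x2 = 43, minimum C = 4460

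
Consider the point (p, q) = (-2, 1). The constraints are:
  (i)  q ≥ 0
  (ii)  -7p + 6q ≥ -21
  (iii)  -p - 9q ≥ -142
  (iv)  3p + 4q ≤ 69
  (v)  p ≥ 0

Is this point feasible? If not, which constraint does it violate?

Constraint (v): p = -2, which is not ≥ 0. All other constraints are satisfied.

not feasible — violates (v)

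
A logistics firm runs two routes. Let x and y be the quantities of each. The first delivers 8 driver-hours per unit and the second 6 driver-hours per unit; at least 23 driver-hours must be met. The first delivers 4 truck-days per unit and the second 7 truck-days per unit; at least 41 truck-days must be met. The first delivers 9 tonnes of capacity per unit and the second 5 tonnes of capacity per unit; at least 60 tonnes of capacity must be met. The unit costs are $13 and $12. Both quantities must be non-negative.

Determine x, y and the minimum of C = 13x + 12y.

Extreme points and C = 13x + 12y:
  (0, 12) → C = 144
  (41/4, 0) → C = 533/4
  (5, 3) → C = 101
The feasible region is unbounded (it extends along (0, 1), (1, 0)), but C strictly increases along every unbounded feasible direction, so there is no improving ray and the minimum is attained at a vertex.

At the optimal vertex, 4x + 7y = 41 and 9x + 5y = 60.
Solving simultaneously gives x = 5, y = 3.

x = 5, y = 3, minimum C = 101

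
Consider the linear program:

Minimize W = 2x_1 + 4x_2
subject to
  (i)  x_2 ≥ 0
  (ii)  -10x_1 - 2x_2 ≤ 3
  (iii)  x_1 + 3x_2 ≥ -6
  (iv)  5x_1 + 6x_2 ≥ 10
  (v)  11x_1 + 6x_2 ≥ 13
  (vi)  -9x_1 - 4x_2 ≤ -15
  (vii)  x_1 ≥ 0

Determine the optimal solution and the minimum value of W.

x_1 = 2, x_2 = 0, minimum W = 4

Vertices and W = 2x_1 + 4x_2:
  (2, 0) → W = 4
  (25/17, 15/34) → W = 80/17
  (0, 15/4) → W = 15
The feasible region is unbounded (it extends along (0, 1), (1, 0)), but W strictly increases along every unbounded feasible direction, so there is no improving ray and the minimum is attained at a vertex.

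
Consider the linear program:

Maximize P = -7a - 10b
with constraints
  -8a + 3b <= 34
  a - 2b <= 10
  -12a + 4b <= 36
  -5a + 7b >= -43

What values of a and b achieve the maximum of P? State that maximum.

Vertices and P = -7a - 10b:
  (7, 30) → P = -349
  (-28/5, -39/5) → P = 586/5
  (16/3, -7/3) → P = -14
The feasible region is unbounded (it extends along (3, 8), (7, 5)), but P strictly decreases along every unbounded feasible direction, so there is no improving ray and the maximum is attained at a vertex.

At the optimal vertex, a - 2b = 10 and -12a + 4b = 36.
Solving simultaneously gives a = -28/5, b = -39/5.

a = -28/5, b = -39/5, maximum P = 586/5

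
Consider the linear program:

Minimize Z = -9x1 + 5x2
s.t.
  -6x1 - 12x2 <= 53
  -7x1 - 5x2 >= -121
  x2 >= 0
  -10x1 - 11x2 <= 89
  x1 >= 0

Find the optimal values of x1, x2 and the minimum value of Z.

x1 = 121/7, x2 = 0, minimum Z = -1089/7

Feasible corners and Z = -9x1 + 5x2:
  (121/7, 0) → Z = -1089/7
  (0, 121/5) → Z = 121
  (0, 0) → Z = 0

The optimum lies where -7x1 - 5x2 = -121 and x2 = 0.
Solving simultaneously gives x1 = 121/7, x2 = 0.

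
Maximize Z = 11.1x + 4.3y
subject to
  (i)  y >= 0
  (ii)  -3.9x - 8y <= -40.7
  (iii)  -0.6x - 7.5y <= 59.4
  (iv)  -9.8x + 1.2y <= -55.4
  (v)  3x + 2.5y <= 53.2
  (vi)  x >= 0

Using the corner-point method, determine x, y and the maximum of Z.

x = 266/15, y = 0, maximum Z = 4921/25

Feasible corners and Z = 11.1x + 4.3y:
  (407/39, 0) → Z = 15059/130
  (266/15, 0) → Z = 4921/25
  (12301/2077, 4570/2077) → Z = 1561921/20770
  (10117/1405, 17758/1405) → Z = 1886581/14050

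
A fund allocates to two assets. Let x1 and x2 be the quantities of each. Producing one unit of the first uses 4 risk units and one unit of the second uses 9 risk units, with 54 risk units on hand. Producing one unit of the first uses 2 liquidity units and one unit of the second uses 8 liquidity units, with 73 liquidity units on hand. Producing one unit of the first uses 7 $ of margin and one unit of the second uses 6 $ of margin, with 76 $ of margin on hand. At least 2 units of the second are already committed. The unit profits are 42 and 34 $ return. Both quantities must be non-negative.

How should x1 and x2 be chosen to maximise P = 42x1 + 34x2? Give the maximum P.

Corner points and P = 42x1 + 34x2:
  (0, 6) → P = 204
  (0, 2) → P = 68
  (9, 2) → P = 446

The binding constraints are 4x1 + 9x2 = 54 and x2 = 2.
Solving simultaneously gives x1 = 9, x2 = 2.

x1 = 9, x2 = 2, maximum P = 446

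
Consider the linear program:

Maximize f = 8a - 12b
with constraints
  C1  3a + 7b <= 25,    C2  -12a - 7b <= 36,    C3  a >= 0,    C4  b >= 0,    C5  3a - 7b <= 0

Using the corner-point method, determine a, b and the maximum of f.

a = 25/6, b = 25/14, maximum f = 250/21

Extreme points and f = 8a - 12b:
  (0, 25/7) → f = -300/7
  (25/6, 25/14) → f = 250/21
  (0, 0) → f = 0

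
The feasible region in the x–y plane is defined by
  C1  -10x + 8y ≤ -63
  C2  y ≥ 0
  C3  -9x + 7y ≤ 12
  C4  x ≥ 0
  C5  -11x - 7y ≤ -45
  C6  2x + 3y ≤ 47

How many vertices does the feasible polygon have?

3

Intersecting each pair of boundary lines and keeping only the points that satisfy every inequality leaves:
  (63/10, 0)
  (565/46, 172/23)
  (47/2, 0)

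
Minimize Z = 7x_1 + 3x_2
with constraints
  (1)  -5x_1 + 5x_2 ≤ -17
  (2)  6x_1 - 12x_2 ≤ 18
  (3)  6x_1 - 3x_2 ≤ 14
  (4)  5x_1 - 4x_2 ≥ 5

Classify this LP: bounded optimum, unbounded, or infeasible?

The boundaries -5x_1 + 5x_2 = -17 and 6x_1 - 12x_2 = 18 meet at (19/5, 2/5), but that point violates 6x_1 - 3x_2 ≤ 14. Every candidate vertex is excluded by some other constraint, so the feasible region is empty.

infeasible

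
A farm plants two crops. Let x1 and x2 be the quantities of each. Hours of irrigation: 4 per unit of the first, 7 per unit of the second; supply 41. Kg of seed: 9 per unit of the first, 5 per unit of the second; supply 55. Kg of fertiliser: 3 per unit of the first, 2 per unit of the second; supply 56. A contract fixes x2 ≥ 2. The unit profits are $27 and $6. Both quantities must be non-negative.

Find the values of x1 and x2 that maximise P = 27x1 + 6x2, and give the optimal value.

Vertices and P = 27x1 + 6x2:
  (0, 41/7) → P = 246/7
  (0, 2) → P = 12
  (180/43, 149/43) → P = 5754/43
  (5, 2) → P = 147

At the optimal vertex, 9x1 + 5x2 = 55 and x2 = 2.
Solving simultaneously gives x1 = 5, x2 = 2.

x1 = 5, x2 = 2, maximum P = 147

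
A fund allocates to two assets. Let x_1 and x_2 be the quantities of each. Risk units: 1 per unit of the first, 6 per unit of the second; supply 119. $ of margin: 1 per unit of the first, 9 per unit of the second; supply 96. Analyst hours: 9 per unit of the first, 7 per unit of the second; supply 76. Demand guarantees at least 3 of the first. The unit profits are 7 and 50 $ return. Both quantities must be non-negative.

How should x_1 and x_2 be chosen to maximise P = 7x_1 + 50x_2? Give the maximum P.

x_1 = 3, x_2 = 7, maximum P = 371

The optimum lies where 9x_1 + 7x_2 = 76 and x_1 = 3.
Solving simultaneously gives x_1 = 3, x_2 = 7.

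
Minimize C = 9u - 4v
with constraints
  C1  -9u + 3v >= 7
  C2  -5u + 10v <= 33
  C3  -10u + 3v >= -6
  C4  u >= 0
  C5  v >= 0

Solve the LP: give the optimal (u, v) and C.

u = 0, v = 33/10, minimum C = -66/5

Extreme points and C = 9u - 4v:
  (29/75, 262/75) → C = -787/75
  (0, 7/3) → C = -28/3
  (0, 33/10) → C = -66/5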